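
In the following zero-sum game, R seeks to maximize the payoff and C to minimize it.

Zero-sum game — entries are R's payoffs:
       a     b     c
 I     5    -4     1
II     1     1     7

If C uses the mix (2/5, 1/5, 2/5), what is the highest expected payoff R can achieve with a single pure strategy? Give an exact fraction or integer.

I: (5)·(2/5) + (-4)·(1/5) + (1)·(2/5) = 8/5.
II: (1)·(2/5) + (1)·(1/5) + (7)·(2/5) = 17/5.
The best pure response is II with expected payoff 17/5.

17/5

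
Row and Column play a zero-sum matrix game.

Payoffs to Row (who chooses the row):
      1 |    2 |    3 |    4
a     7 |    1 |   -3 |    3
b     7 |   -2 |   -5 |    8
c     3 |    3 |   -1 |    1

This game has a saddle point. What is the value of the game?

-1

Row minima: -3, -5, -1 → Row's maximin is -1.
Column maxima: 7, 3, -1, 8 → Column's minimax is -1.
They coincide at (c, 3), so the value is -1.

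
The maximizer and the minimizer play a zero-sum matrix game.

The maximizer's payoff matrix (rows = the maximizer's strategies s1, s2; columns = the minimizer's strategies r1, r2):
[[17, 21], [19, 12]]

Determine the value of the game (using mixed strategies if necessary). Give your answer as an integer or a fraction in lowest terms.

Row minima are 17 and 12, so the maximizer's maximin is 17; column maxima are 19 and 21, so the minimizer's minimax is 19. These differ, so the equilibrium is in mixed strategies.
Let the maximizer play s1 with probability p. The minimizer is indifferent when 17p + 19(1−p) = 21p + 12(1−p), giving p = 7/11.
Let the minimizer play r1 with probability q. The maximizer is indifferent when 17q + 21(1−q) = 19q + 12(1−q), giving q = 9/11.
The value is 17·(9/11) + (21)·(2/11) = 195/11.

195/11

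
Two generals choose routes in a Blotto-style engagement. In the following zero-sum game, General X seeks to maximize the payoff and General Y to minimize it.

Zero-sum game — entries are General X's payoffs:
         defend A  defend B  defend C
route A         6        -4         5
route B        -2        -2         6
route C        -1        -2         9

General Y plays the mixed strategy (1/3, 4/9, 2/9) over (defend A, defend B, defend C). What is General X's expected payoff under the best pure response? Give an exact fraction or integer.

4/3

route A: (6)·(1/3) + (-4)·(4/9) + (5)·(2/9) = 4/3.
route B: (-2)·(1/3) + (-2)·(4/9) + (6)·(2/9) = -2/9.
route C: (-1)·(1/3) + (-2)·(4/9) + (9)·(2/9) = 7/9.
The best pure response is route A with expected payoff 4/3.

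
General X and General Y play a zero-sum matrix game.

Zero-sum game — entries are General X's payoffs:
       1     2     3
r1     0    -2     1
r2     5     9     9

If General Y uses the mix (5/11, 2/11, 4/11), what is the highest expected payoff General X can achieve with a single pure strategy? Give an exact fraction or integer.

79/11

r1: (0)·(5/11) + (-2)·(2/11) + (1)·(4/11) = 0.
r2: (5)·(5/11) + (9)·(2/11) + (9)·(4/11) = 79/11.
The best pure response is r2 with expected payoff 79/11.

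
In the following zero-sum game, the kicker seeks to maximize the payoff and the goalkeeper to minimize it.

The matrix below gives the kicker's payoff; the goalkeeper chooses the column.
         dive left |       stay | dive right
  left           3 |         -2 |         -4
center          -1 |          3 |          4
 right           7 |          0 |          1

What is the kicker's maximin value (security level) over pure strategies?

0

The worst-case payoff for each row is left: -4, center: -1, right: 0.
The best of these is 0.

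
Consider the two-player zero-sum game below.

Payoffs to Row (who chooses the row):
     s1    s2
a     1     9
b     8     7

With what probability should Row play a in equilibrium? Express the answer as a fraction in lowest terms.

1/9

Row minima are 1 and 7, so Row's maximin is 7; column maxima are 8 and 9, so Column's minimax is 8. These differ, so the equilibrium is in mixed strategies.
Let Row play a with probability p. Column is indifferent when p + 8(1−p) = 9p + 7(1−p), giving p = 1/9.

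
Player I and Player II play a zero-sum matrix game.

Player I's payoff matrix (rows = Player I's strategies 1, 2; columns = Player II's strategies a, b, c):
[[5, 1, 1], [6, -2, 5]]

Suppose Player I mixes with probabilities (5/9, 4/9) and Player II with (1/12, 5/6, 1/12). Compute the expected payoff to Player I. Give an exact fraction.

11/27

Against (1/12, 5/6, 1/12), each row's expected payoff is 1: 4/3; 2: -3/4.
Taking the (5/9, 4/9)-weighted average: (5/9)·(4/3) + (4/9)·(-3/4) = 11/27.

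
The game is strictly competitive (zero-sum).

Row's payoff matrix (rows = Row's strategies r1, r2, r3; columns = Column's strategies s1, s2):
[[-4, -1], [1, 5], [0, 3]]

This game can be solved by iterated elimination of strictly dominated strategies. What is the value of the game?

Column s2 is strictly dominated by s1 for Column (-4<-1, 1<5, 0<3); eliminate s2.
Row r1 is strictly dominated by row r2 (1>-4); eliminate r1.
Row r3 is strictly dominated by row r2 (1>0); eliminate r3.
Only (r2, s1) remains, with payoff 1.

1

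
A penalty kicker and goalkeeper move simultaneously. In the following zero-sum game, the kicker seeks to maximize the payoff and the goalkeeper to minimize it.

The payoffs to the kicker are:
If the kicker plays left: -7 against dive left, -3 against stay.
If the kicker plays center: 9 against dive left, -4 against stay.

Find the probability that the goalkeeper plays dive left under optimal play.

Row minima are -7 and -4, so the kicker's maximin is -4; column maxima are 9 and -3, so the goalkeeper's minimax is -3. These differ, so the equilibrium is in mixed strategies.
Let the goalkeeper play dive left with probability q. The kicker is indifferent when −7q − 3(1−q) = 9q − 4(1−q), giving q = 1/17.

1/17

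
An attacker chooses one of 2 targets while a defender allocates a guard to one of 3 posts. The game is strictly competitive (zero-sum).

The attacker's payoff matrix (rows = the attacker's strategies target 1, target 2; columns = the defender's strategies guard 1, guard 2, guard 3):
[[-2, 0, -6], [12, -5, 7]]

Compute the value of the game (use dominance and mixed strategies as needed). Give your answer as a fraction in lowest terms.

-5/3

Column guard 1 is strictly dominated by guard 3 for the defender (it gives the attacker more in every row).
The remaining 2×2 game on (target 1, target 2) × (guard 2, guard 3) has no saddle point. Let the attacker play target 1 with probability p; indifference gives −5(1−p) = −6p + 7(1−p), so p = 2/3.
Similarly the defender's optimal q on guard 2 is 13/18, and the value is 0·(13/18) + (-6)·(5/18) = -5/3.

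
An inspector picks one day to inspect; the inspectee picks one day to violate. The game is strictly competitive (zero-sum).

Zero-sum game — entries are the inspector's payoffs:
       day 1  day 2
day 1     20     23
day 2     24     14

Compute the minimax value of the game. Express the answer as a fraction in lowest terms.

272/13

Row minima are 20 and 14, so the inspector's maximin is 20; column maxima are 24 and 23, so the inspectee's minimax is 23. These differ, so the equilibrium is in mixed strategies.
Let the inspector play day 1 with probability p. The inspectee is indifferent when 20p + 24(1−p) = 23p + 14(1−p), giving p = 10/13.
Let the inspectee play day 1 with probability q. The inspector is indifferent when 20q + 23(1−q) = 24q + 14(1−q), giving q = 9/13.
The value is 20·(9/13) + (23)·(4/13) = 272/13.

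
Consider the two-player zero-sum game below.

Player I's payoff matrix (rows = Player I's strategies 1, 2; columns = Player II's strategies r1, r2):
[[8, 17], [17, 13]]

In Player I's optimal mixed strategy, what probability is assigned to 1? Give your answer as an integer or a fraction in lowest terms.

4/13

Row minima are 8 and 13, so Player I's maximin is 13; column maxima are 17 and 17, so Player II's minimax is 17. These differ, so the equilibrium is in mixed strategies.
Let Player I play 1 with probability p. Player II is indifferent when 8p + 17(1−p) = 17p + 13(1−p), giving p = 4/13.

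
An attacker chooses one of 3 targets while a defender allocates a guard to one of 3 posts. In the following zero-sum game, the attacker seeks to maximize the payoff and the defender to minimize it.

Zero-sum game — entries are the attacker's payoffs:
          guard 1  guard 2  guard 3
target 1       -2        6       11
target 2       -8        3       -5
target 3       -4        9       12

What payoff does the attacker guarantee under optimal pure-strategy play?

Row minima: -2, -8, -4 → the attacker's maximin is -2.
Column maxima: -2, 9, 12 → the defender's minimax is -2.
They coincide at (target 1, guard 1), so the value is -2.

-2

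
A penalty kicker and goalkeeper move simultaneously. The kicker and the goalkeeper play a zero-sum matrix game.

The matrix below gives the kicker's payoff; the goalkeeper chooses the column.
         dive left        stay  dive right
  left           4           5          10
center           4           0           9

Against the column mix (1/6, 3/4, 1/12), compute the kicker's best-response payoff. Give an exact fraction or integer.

21/4

left: (4)·(1/6) + (5)·(3/4) + (10)·(1/12) = 21/4.
center: (4)·(1/6) + (0)·(3/4) + (9)·(1/12) = 17/12.
The best pure response is left with expected payoff 21/4.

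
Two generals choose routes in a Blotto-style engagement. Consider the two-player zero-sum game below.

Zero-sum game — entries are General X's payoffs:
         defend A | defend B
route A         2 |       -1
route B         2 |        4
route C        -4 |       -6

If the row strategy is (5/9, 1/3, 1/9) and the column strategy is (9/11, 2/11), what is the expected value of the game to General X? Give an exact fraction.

10/9

Against (9/11, 2/11), each row's expected payoff is route A: 16/11; route B: 26/11; route C: -48/11.
Taking the (5/9, 1/3, 1/9)-weighted average: (5/9)·(16/11) + (1/3)·(26/11) + (1/9)·(-48/11) = 10/9.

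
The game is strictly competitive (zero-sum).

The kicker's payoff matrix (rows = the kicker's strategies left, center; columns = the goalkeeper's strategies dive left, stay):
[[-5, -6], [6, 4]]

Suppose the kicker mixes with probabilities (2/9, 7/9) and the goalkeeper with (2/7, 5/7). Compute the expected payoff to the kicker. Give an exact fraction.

16/7

Against (2/7, 5/7), each row's expected payoff is left: -40/7; center: 32/7.
Taking the (2/9, 7/9)-weighted average: (2/9)·(-40/7) + (7/9)·(32/7) = 16/7.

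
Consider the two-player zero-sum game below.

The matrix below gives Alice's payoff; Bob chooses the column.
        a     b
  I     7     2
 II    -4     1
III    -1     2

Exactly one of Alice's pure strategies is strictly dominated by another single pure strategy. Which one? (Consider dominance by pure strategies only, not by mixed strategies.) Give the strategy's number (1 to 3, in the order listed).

Compare II with I: 7 > -4, 2 > 1.
So I strictly dominates II for Alice; II is strictly dominated.

2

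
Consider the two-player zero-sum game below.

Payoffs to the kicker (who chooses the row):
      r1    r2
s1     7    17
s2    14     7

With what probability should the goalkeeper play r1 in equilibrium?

10/17

Row minima are 7 and 7, so the kicker's maximin is 7; column maxima are 14 and 17, so the goalkeeper's minimax is 14. These differ, so the equilibrium is in mixed strategies.
Let the goalkeeper play r1 with probability q. The kicker is indifferent when 7q + 17(1−q) = 14q + 7(1−q), giving q = 10/17.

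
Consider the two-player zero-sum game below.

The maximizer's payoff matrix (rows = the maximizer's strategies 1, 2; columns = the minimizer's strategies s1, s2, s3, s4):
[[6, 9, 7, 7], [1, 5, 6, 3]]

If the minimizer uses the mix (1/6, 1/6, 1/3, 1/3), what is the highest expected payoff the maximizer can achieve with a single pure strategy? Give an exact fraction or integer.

43/6

1: (6)·(1/6) + (9)·(1/6) + (7)·(1/3) + (7)·(1/3) = 43/6.
2: (1)·(1/6) + (5)·(1/6) + (6)·(1/3) + (3)·(1/3) = 4.
The best pure response is 1 with expected payoff 43/6.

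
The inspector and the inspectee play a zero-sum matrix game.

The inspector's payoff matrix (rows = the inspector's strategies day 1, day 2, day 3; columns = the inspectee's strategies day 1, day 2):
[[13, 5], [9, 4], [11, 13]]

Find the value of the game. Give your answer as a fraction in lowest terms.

Row day 2 is strictly dominated by row day 1, so the inspector never plays it.
The remaining 2×2 game on (day 1, day 3) × (day 1, day 2) has no saddle point. Let the inspector play day 1 with probability p; indifference gives 13p + 11(1−p) = 5p + 13(1−p), so p = 1/5.
Similarly the inspectee's optimal q on day 1 is 4/5, and the value is 13·(4/5) + (5)·(1/5) = 57/5.

57/5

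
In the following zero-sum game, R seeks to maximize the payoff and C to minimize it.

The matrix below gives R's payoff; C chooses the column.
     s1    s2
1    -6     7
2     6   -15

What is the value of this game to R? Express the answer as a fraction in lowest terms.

Row minima are -6 and -15, so R's maximin is -6; column maxima are 6 and 7, so C's minimax is 6. These differ, so the equilibrium is in mixed strategies.
Let R play 1 with probability p. C is indifferent when −6p + 6(1−p) = 7p − 15(1−p), giving p = 21/34.
Let C play s1 with probability q. R is indifferent when −6q + 7(1−q) = 6q − 15(1−q), giving q = 11/17.
The value is -6·(11/17) + (7)·(6/17) = -24/17.

-24/17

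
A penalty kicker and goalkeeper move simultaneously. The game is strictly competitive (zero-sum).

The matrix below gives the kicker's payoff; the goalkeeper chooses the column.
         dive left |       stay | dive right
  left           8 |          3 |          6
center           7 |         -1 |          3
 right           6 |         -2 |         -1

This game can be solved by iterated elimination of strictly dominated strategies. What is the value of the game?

Column dive left is strictly dominated by stay for the goalkeeper (3<8, -1<7, -2<6); eliminate dive left.
Column dive right is strictly dominated by stay for the goalkeeper (3<6, -1<3, -2<-1); eliminate dive right.
Row right is strictly dominated by row left (3>-2); eliminate right.
Row center is strictly dominated by row left (3>-1); eliminate center.
Only (left, stay) remains, with payoff 3.

3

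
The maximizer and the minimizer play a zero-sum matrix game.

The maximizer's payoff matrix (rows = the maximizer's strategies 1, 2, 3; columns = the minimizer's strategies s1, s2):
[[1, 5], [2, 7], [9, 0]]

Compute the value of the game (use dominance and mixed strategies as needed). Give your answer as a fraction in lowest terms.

9/2

Row 1 is strictly dominated by row 2, so the maximizer never plays it.
The remaining 2×2 game on (2, 3) × (s1, s2) has no saddle point. Let the maximizer play 2 with probability p; indifference gives 2p + 9(1−p) = 7p, so p = 9/14.
Similarly the minimizer's optimal q on s1 is 1/2, and the value is 2·(1/2) + (7)·(1/2) = 9/2.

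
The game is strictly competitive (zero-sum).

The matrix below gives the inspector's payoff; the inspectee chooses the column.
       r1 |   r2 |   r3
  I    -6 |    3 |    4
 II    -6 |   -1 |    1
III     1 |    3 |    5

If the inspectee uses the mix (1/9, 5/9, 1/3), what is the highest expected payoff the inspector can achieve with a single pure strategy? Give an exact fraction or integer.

31/9

I: (-6)·(1/9) + (3)·(5/9) + (4)·(1/3) = 7/3.
II: (-6)·(1/9) + (-1)·(5/9) + (1)·(1/3) = -8/9.
III: (1)·(1/9) + (3)·(5/9) + (5)·(1/3) = 31/9.
The best pure response is III with expected payoff 31/9.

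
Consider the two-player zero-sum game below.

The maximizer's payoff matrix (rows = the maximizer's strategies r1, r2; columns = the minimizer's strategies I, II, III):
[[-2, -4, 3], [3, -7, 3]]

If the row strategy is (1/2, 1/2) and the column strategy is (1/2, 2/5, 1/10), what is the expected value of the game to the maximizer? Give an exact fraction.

Against (1/2, 2/5, 1/10), each row's expected payoff is r1: -23/10; r2: -1.
Taking the (1/2, 1/2)-weighted average: (1/2)·(-23/10) + (1/2)·(-1) = -33/20.

-33/20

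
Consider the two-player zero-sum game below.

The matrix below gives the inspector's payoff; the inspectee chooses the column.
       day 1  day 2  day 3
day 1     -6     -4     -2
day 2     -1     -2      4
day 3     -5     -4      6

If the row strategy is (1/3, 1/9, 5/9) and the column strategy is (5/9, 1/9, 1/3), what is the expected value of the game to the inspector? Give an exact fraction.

-170/81

Against (5/9, 1/9, 1/3), each row's expected payoff is day 1: -40/9; day 2: 5/9; day 3: -11/9.
Taking the (1/3, 1/9, 5/9)-weighted average: (1/3)·(-40/9) + (1/9)·(5/9) + (5/9)·(-11/9) = -170/81.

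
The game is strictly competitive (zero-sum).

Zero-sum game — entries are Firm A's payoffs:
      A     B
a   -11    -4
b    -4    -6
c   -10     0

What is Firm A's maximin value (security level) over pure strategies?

-6

The worst-case payoff for each row is a: -11, b: -6, c: -10.
The best of these is -6.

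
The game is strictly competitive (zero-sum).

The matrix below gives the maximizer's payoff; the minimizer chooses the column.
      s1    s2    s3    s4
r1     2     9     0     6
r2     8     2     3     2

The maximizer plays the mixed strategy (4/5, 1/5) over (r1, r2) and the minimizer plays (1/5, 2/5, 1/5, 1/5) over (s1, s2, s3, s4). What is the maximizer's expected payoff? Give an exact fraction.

Against (1/5, 2/5, 1/5, 1/5), each row's expected payoff is r1: 26/5; r2: 17/5.
Taking the (4/5, 1/5)-weighted average: (4/5)·(26/5) + (1/5)·(17/5) = 121/25.

121/25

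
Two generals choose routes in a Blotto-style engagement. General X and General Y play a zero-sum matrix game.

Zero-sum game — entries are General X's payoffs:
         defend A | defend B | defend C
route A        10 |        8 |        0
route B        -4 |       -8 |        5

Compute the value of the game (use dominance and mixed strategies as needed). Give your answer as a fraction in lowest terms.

Column defend A is strictly dominated by defend B for General Y (it gives General X more in every row).
The remaining 2×2 game on (route A, route B) × (defend B, defend C) has no saddle point. Let General X play route A with probability p; indifference gives 8p − 8(1−p) = 5(1−p), so p = 13/21.
Similarly General Y's optimal q on defend B is 5/21, and the value is 8·(5/21) + (0)·(16/21) = 40/21.

40/21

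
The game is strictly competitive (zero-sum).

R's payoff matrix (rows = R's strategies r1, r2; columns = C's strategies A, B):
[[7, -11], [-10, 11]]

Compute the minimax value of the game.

-11/13

Row minima are -11 and -10, so R's maximin is -10; column maxima are 7 and 11, so C's minimax is 7. These differ, so the equilibrium is in mixed strategies.
Let R play r1 with probability p. C is indifferent when 7p − 10(1−p) = −11p + 11(1−p), giving p = 7/13.
Let C play A with probability q. R is indifferent when 7q − 11(1−q) = −10q + 11(1−q), giving q = 22/39.
The value is 7·(22/39) + (-11)·(17/39) = -11/13.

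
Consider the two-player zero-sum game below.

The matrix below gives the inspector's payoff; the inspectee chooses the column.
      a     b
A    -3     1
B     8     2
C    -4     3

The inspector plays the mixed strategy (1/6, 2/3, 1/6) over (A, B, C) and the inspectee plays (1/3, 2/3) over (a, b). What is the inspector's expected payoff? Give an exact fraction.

49/18

Against (1/3, 2/3), each row's expected payoff is A: -1/3; B: 4; C: 2/3.
Taking the (1/6, 2/3, 1/6)-weighted average: (1/6)·(-1/3) + (2/3)·(4) + (1/6)·(2/3) = 49/18.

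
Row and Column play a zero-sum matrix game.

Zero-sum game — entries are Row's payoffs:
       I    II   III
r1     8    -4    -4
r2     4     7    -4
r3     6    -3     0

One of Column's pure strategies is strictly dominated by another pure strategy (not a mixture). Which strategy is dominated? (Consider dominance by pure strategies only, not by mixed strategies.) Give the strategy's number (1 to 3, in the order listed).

1

Column prefers columns that give Row less. Compare I with III: -4 < 8, -4 < 4, 0 < 6.
So III strictly dominates I for Column; I is strictly dominated.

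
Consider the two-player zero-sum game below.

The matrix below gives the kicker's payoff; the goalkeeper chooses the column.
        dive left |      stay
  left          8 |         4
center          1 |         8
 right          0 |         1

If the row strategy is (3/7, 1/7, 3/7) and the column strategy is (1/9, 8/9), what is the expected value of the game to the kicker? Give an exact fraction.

209/63

Against (1/9, 8/9), each row's expected payoff is left: 40/9; center: 65/9; right: 8/9.
Taking the (3/7, 1/7, 3/7)-weighted average: (3/7)·(40/9) + (1/7)·(65/9) + (3/7)·(8/9) = 209/63.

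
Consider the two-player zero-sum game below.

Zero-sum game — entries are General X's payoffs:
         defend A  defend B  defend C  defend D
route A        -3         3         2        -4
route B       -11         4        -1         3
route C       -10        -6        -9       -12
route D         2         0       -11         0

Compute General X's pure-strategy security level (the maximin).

The worst-case payoff for each row is route A: -4, route B: -11, route C: -12, route D: -11.
The best of these is -4.

-4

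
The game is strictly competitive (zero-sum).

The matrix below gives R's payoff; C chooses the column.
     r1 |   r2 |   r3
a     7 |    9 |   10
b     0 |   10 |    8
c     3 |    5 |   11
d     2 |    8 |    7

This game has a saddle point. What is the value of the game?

Row minima: 7, 0, 3, 2 → R's maximin is 7.
Column maxima: 7, 10, 11 → C's minimax is 7.
They coincide at (a, r1), so the value is 7.

7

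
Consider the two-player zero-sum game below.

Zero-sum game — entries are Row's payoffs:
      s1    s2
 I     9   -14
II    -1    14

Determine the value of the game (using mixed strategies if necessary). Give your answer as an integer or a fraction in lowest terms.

Row minima are -14 and -1, so Row's maximin is -1; column maxima are 9 and 14, so Column's minimax is 9. These differ, so the equilibrium is in mixed strategies.
Let Row play I with probability p. Column is indifferent when 9p − (1−p) = −14p + 14(1−p), giving p = 15/38.
Let Column play s1 with probability q. Row is indifferent when 9q − 14(1−q) = −q + 14(1−q), giving q = 14/19.
The value is 9·(14/19) + (-14)·(5/19) = 56/19.

56/19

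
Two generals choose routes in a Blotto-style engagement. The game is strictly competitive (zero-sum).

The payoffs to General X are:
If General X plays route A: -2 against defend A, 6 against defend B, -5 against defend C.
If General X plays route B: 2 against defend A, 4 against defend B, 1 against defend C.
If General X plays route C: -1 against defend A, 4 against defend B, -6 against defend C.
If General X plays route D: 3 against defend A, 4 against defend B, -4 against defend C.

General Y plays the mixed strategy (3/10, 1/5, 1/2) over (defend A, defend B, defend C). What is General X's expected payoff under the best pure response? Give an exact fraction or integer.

route A: (-2)·(3/10) + (6)·(1/5) + (-5)·(1/2) = -19/10.
route B: (2)·(3/10) + (4)·(1/5) + (1)·(1/2) = 19/10.
route C: (-1)·(3/10) + (4)·(1/5) + (-6)·(1/2) = -5/2.
route D: (3)·(3/10) + (4)·(1/5) + (-4)·(1/2) = -3/10.
The best pure response is route B with expected payoff 19/10.

19/10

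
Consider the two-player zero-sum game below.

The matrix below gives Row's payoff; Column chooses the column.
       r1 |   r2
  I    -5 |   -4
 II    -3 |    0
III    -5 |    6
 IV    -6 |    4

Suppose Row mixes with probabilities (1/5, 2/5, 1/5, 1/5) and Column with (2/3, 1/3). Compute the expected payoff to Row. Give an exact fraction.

-38/15

Against (2/3, 1/3), each row's expected payoff is I: -14/3; II: -2; III: -4/3; IV: -8/3.
Taking the (1/5, 2/5, 1/5, 1/5)-weighted average: (1/5)·(-14/3) + (2/5)·(-2) + (1/5)·(-4/3) + (1/5)·(-8/3) = -38/15.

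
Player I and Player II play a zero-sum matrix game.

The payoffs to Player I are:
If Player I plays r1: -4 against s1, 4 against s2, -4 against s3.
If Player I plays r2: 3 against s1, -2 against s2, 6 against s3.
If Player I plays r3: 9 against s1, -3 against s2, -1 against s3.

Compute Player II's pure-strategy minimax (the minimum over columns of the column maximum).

The worst case (largest entry) in each column is s1: 9, s2: 4, s3: 6.
The best (smallest) of these is 4.

4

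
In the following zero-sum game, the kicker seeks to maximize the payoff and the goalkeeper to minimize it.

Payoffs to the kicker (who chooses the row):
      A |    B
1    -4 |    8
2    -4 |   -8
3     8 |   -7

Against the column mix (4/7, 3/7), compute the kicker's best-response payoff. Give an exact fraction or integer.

1: (-4)·(4/7) + (8)·(3/7) = 8/7.
2: (-4)·(4/7) + (-8)·(3/7) = -40/7.
3: (8)·(4/7) + (-7)·(3/7) = 11/7.
The best pure response is 3 with expected payoff 11/7.

11/7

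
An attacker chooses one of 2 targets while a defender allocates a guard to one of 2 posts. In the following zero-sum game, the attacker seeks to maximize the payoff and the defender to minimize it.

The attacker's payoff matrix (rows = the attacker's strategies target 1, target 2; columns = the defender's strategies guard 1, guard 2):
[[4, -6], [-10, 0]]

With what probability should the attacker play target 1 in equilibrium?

Row minima are -6 and -10, so the attacker's maximin is -6; column maxima are 4 and 0, so the defender's minimax is 0. These differ, so the equilibrium is in mixed strategies.
Let the attacker play target 1 with probability p. The defender is indifferent when 4p − 10(1−p) = −6p, giving p = 1/2.

1/2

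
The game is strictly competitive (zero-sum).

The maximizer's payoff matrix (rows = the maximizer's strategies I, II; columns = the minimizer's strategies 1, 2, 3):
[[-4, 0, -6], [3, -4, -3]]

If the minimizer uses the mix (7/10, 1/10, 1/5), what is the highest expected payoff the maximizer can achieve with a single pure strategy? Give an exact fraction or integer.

11/10

I: (-4)·(7/10) + (0)·(1/10) + (-6)·(1/5) = -4.
II: (3)·(7/10) + (-4)·(1/10) + (-3)·(1/5) = 11/10.
The best pure response is II with expected payoff 11/10.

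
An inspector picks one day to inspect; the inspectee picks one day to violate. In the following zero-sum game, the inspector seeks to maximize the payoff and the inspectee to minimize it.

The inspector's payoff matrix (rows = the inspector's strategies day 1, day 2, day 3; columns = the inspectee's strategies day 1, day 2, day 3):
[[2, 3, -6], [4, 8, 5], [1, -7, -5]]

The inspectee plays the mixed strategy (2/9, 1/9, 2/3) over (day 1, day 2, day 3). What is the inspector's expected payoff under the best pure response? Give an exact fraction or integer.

46/9

day 1: (2)·(2/9) + (3)·(1/9) + (-6)·(2/3) = -29/9.
day 2: (4)·(2/9) + (8)·(1/9) + (5)·(2/3) = 46/9.
day 3: (1)·(2/9) + (-7)·(1/9) + (-5)·(2/3) = -35/9.
The best pure response is day 2 with expected payoff 46/9.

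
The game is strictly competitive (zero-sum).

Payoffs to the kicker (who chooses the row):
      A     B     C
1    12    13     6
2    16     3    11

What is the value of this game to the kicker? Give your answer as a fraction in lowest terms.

Column A is strictly dominated by C for the goalkeeper (it gives the kicker more in every row).
The remaining 2×2 game on (1, 2) × (B, C) has no saddle point. Let the kicker play 1 with probability p; indifference gives 13p + 3(1−p) = 6p + 11(1−p), so p = 8/15.
Similarly the goalkeeper's optimal q on B is 1/3, and the value is 13·(1/3) + (6)·(2/3) = 25/3.

25/3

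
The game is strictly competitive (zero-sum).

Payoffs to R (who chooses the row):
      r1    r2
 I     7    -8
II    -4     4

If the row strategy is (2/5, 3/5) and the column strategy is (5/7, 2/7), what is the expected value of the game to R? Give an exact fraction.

Against (5/7, 2/7), each row's expected payoff is I: 19/7; II: -12/7.
Taking the (2/5, 3/5)-weighted average: (2/5)·(19/7) + (3/5)·(-12/7) = 2/35.

2/35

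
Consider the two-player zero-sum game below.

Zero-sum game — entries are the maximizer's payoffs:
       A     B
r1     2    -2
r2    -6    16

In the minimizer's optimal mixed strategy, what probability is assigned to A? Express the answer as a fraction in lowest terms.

9/13

Row minima are -2 and -6, so the maximizer's maximin is -2; column maxima are 2 and 16, so the minimizer's minimax is 2. These differ, so the equilibrium is in mixed strategies.
Let the minimizer play A with probability q. The maximizer is indifferent when 2q − 2(1−q) = −6q + 16(1−q), giving q = 9/13.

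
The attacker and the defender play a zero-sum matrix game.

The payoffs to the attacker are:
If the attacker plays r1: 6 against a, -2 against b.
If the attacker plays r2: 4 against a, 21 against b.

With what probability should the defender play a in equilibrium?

Row minima are -2 and 4, so the attacker's maximin is 4; column maxima are 6 and 21, so the defender's minimax is 6. These differ, so the equilibrium is in mixed strategies.
Let the defender play a with probability q. The attacker is indifferent when 6q − 2(1−q) = 4q + 21(1−q), giving q = 23/25.

23/25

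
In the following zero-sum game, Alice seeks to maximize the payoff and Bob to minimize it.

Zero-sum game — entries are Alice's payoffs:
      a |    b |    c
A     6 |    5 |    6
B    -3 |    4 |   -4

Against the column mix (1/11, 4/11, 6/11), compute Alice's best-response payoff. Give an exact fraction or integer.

A: (6)·(1/11) + (5)·(4/11) + (6)·(6/11) = 62/11.
B: (-3)·(1/11) + (4)·(4/11) + (-4)·(6/11) = -1.
The best pure response is A with expected payoff 62/11.

62/11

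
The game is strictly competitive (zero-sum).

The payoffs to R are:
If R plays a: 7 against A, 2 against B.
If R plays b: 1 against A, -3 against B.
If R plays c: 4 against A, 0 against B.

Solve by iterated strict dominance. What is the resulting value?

Column A is strictly dominated by B for C (2<7, -3<1, 0<4); eliminate A.
Row b is strictly dominated by row a (2>-3); eliminate b.
Row c is strictly dominated by row a (2>0); eliminate c.
Only (a, B) remains, with payoff 2.

2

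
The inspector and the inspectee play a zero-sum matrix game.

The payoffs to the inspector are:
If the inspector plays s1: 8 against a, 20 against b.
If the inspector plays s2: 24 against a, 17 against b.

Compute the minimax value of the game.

344/19

Row minima are 8 and 17, so the inspector's maximin is 17; column maxima are 24 and 20, so the inspectee's minimax is 20. These differ, so the equilibrium is in mixed strategies.
Let the inspector play s1 with probability p. The inspectee is indifferent when 8p + 24(1−p) = 20p + 17(1−p), giving p = 7/19.
Let the inspectee play a with probability q. The inspector is indifferent when 8q + 20(1−q) = 24q + 17(1−q), giving q = 3/19.
The value is 8·(3/19) + (20)·(16/19) = 344/19.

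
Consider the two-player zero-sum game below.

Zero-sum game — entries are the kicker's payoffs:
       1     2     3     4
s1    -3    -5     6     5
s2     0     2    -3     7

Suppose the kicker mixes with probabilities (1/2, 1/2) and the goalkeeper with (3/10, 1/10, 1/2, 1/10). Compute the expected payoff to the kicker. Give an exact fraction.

Against (3/10, 1/10, 1/2, 1/10), each row's expected payoff is s1: 21/10; s2: -3/5.
Taking the (1/2, 1/2)-weighted average: (1/2)·(21/10) + (1/2)·(-3/5) = 3/4.

3/4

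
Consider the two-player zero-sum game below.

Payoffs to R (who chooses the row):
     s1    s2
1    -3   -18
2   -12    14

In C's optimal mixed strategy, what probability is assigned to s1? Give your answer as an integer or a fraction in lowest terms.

Row minima are -18 and -12, so R's maximin is -12; column maxima are -3 and 14, so C's minimax is -3. These differ, so the equilibrium is in mixed strategies.
Let C play s1 with probability q. R is indifferent when −3q − 18(1−q) = −12q + 14(1−q), giving q = 32/41.

32/41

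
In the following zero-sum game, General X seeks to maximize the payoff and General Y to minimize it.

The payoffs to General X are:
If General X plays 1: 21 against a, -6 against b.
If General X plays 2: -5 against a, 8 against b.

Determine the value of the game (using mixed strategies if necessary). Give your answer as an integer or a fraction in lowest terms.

69/20

Row minima are -6 and -5, so General X's maximin is -5; column maxima are 21 and 8, so General Y's minimax is 8. These differ, so the equilibrium is in mixed strategies.
Let General X play 1 with probability p. General Y is indifferent when 21p − 5(1−p) = −6p + 8(1−p), giving p = 13/40.
Let General Y play a with probability q. General X is indifferent when 21q − 6(1−q) = −5q + 8(1−q), giving q = 7/20.
The value is 21·(7/20) + (-6)·(13/20) = 69/20.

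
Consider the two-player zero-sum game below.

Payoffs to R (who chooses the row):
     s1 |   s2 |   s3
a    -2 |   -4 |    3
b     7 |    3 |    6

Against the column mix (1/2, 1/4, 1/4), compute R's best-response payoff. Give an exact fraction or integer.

23/4

a: (-2)·(1/2) + (-4)·(1/4) + (3)·(1/4) = -5/4.
b: (7)·(1/2) + (3)·(1/4) + (6)·(1/4) = 23/4.
The best pure response is b with expected payoff 23/4.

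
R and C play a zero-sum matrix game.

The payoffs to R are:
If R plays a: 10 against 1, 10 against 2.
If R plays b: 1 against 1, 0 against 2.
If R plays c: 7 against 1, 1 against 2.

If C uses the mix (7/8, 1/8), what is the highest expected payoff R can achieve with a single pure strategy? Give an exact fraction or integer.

a: (10)·(7/8) + (10)·(1/8) = 10.
b: (1)·(7/8) + (0)·(1/8) = 7/8.
c: (7)·(7/8) + (1)·(1/8) = 25/4.
The best pure response is a with expected payoff 10.

10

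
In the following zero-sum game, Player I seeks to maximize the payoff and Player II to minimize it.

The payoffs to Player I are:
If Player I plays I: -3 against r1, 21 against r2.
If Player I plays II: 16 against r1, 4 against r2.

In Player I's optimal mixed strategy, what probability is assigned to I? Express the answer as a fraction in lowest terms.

1/3

Row minima are -3 and 4, so Player I's maximin is 4; column maxima are 16 and 21, so Player II's minimax is 16. These differ, so the equilibrium is in mixed strategies.
Let Player I play I with probability p. Player II is indifferent when −3p + 16(1−p) = 21p + 4(1−p), giving p = 1/3.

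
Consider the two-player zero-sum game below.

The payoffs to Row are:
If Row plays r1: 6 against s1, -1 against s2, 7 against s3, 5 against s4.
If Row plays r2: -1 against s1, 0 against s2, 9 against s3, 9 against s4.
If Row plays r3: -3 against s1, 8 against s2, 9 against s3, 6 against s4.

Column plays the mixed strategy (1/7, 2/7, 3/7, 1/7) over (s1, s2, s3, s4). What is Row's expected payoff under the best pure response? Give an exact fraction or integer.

46/7

r1: (6)·(1/7) + (-1)·(2/7) + (7)·(3/7) + (5)·(1/7) = 30/7.
r2: (-1)·(1/7) + (0)·(2/7) + (9)·(3/7) + (9)·(1/7) = 5.
r3: (-3)·(1/7) + (8)·(2/7) + (9)·(3/7) + (6)·(1/7) = 46/7.
The best pure response is r3 with expected payoff 46/7.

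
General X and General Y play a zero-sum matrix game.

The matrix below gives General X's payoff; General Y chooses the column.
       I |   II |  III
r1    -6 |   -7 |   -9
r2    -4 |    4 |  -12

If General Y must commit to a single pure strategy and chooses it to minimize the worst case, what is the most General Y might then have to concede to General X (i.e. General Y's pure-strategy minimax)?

-9

The worst case (largest entry) in each column is I: -4, II: 4, III: -9.
The best (smallest) of these is -9.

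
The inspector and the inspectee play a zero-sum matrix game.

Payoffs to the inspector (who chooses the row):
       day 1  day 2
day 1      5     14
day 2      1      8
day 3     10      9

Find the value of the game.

Row day 2 is strictly dominated by row day 1, so the inspector never plays it.
The remaining 2×2 game on (day 1, day 3) × (day 1, day 2) has no saddle point. Let the inspector play day 1 with probability p; indifference gives 5p + 10(1−p) = 14p + 9(1−p), so p = 1/10.
Similarly the inspectee's optimal q on day 1 is 1/2, and the value is 5·(1/2) + (14)·(1/2) = 19/2.

19/2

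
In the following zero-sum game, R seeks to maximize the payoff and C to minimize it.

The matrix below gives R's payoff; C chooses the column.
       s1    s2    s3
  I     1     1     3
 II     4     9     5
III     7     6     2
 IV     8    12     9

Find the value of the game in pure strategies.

Row minima: 1, 4, 2, 8 → R's maximin is 8.
Column maxima: 8, 12, 9 → C's minimax is 8.
They coincide at (IV, s1), so the value is 8.

8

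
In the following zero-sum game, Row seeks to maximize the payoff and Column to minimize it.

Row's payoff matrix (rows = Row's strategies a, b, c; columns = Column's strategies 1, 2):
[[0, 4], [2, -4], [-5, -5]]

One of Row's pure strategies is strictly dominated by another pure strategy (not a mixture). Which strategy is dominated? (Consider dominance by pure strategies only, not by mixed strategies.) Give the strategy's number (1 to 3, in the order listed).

Compare c with a: 0 > -5, 4 > -5.
So a strictly dominates c for Row; c is strictly dominated.

3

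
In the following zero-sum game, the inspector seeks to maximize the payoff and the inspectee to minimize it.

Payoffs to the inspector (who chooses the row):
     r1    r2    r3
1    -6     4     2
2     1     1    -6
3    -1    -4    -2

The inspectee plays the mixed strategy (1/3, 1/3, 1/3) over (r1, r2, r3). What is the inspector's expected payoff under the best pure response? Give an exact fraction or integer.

0

1: (-6)·(1/3) + (4)·(1/3) + (2)·(1/3) = 0.
2: (1)·(1/3) + (1)·(1/3) + (-6)·(1/3) = -4/3.
3: (-1)·(1/3) + (-4)·(1/3) + (-2)·(1/3) = -7/3.
The best pure response is 1 with expected payoff 0.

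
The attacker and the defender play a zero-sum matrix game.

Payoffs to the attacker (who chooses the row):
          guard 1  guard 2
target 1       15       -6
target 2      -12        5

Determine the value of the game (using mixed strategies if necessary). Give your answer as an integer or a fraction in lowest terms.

3/38

Row minima are -6 and -12, so the attacker's maximin is -6; column maxima are 15 and 5, so the defender's minimax is 5. These differ, so the equilibrium is in mixed strategies.
Let the attacker play target 1 with probability p. The defender is indifferent when 15p − 12(1−p) = −6p + 5(1−p), giving p = 17/38.
Let the defender play guard 1 with probability q. The attacker is indifferent when 15q − 6(1−q) = −12q + 5(1−q), giving q = 11/38.
The value is 15·(11/38) + (-6)·(27/38) = 3/38.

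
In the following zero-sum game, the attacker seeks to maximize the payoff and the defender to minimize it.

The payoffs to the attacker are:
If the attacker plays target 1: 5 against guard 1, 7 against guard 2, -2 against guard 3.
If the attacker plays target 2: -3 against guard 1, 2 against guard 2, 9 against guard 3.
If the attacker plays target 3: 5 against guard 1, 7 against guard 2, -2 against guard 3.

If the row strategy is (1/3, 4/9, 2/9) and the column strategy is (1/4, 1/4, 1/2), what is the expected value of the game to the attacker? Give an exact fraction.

Against (1/4, 1/4, 1/2), each row's expected payoff is target 1: 2; target 2: 17/4; target 3: 2.
Taking the (1/3, 4/9, 2/9)-weighted average: (1/3)·(2) + (4/9)·(17/4) + (2/9)·(2) = 3.

3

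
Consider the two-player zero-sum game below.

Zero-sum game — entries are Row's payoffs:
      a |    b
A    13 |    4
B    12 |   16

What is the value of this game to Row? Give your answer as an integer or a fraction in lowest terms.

160/13

Row minima are 4 and 12, so Row's maximin is 12; column maxima are 13 and 16, so Column's minimax is 13. These differ, so the equilibrium is in mixed strategies.
Let Row play A with probability p. Column is indifferent when 13p + 12(1−p) = 4p + 16(1−p), giving p = 4/13.
Let Column play a with probability q. Row is indifferent when 13q + 4(1−q) = 12q + 16(1−q), giving q = 12/13.
The value is 13·(12/13) + (4)·(1/13) = 160/13.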